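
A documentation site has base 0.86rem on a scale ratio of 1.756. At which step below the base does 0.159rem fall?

1.756ⁿ = 0.86 / 0.159 = 5.4088
n = ln(5.4088) / ln(1.756) = 1.6880 / 0.5630 ≈ 3.00

3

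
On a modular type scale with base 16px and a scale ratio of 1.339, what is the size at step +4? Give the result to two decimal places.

51.43px

16.0 × 1.339⁴ = 16.0 × 3.21457 ≈ 51.43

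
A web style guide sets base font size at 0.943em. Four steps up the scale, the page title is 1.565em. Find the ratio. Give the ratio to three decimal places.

The ratio satisfies 0.943 × r⁴ = 1.565, so r = (1.565 / 0.943)^(1/4).
r = 1.6596^(1/4) ≈ 1.1350

1.135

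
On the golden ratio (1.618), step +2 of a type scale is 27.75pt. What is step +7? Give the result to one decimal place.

307.7pt

The gap is 7 − (2) = 5 steps, so the factor is 1.618^5.
27.75 × 1.618⁵ = 27.75 × 11.08901 ≈ 307.720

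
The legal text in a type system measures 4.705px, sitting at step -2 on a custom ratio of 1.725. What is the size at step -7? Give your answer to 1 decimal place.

0.3px

4.705 ÷ 1.725⁵ = 4.705 ÷ 15.27374 ≈ 0.308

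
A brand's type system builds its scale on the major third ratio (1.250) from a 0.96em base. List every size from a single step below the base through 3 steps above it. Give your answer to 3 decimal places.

Step -1: 0.96 ÷ 1.250 = 0.768
Step 0: 0.96em
Step 1: 0.96 × 1.250 = 1.200
Step 2: 0.96 × 1.250² = 1.500
Step 3: 0.96 × 1.250³ = 1.875

0.768em, 0.960em, 1.200em, 1.500em, 1.875em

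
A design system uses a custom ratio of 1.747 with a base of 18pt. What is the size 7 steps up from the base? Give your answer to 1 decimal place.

18.0 × 1.747⁷ = 18.0 × 49.66499 ≈ 893.97

894.0pt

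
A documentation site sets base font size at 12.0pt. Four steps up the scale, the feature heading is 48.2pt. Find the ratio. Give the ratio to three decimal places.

1.416

r⁴ = 48.2 / 12.0, so r = (48.2/12.0)^(1/4).
r = 4.0167^(1/4) ≈ 1.4157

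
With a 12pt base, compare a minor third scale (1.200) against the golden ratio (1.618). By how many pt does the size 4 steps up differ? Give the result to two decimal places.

57.36pt

Minor third: 12.0 × 1.200⁴ = 24.8832pt
Golden ratio: 12.0 × 1.618⁴ = 82.2423pt
Difference: 82.2423 − 24.8832 = 57.3591pt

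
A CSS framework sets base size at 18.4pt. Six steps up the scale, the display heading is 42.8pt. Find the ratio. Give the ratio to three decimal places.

r⁶ = 42.8 / 18.4, so r = (42.8/18.4)^(1/6).
r = 2.3261^(1/6) ≈ 1.1511

1.151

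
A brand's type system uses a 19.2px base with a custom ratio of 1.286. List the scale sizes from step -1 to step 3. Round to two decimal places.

14.93px, 19.20px, 24.69px, 31.75px, 40.83px

Step -1: 19.2 ÷ 1.286 = 14.93
Step 0: 19.2px
Step 1: 19.2 × 1.286 = 24.69
Step 2: 19.2 × 1.286² = 31.75
Step 3: 19.2 × 1.286³ = 40.83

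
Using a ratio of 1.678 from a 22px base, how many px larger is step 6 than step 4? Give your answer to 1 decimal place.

316.7px

Step 4: 22.0 × 1.678⁴ = 174.418px
Step 6: 22.0 × 1.678⁶ = 491.105px
Difference: 491.105 − 174.418 = 316.687px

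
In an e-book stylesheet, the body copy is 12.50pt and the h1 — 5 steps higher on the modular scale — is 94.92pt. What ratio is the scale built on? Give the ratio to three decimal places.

1.500

The ratio satisfies 12.50 × r⁵ = 94.92, so r = (94.92 / 12.50)^(1/5).
r = 7.5936^(1/5) ≈ 1.5000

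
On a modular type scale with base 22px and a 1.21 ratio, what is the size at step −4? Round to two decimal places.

10.26px

22.0 ÷ 1.21⁴ = 22.0 ÷ 2.14359 ≈ 10.26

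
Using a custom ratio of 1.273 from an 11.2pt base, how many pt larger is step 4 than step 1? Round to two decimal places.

15.15pt

Step 1: 11.2 × 1.273 = 14.2576pt
Step 4: 11.2 × 1.273⁴ = 29.4125pt
Difference: 29.4125 − 14.2576 = 15.1549pt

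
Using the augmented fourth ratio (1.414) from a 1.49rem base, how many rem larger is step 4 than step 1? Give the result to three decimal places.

Step 1: 1.49 × 1.414 = 2.10686rem
Step 4: 1.49 × 1.414⁴ = 5.95640rem
Difference: 5.95640 − 2.10686 = 3.84954rem

3.850rem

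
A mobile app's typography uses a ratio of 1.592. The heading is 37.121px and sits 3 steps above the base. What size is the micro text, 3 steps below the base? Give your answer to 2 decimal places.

The gap is -3 − (3) = -6 steps, so the factor is 1.592^-6.
37.121 ÷ 1.592⁶ = 37.121 ÷ 16.28015 ≈ 2.280

2.28px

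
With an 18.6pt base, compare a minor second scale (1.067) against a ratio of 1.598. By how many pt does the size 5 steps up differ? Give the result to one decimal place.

Minor second: 18.6 × 1.067⁵ = 25.724pt
At 1.598: 18.6 × 1.598⁵ = 193.819pt
Difference: 193.819 − 25.724 = 168.095pt

168.1pt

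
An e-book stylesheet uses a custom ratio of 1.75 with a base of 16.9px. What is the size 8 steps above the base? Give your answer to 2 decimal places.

16.9 × 1.75⁸ = 16.9 × 87.96388 ≈ 1486.59

1486.59px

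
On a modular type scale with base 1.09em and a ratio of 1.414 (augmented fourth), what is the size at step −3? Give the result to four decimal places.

A modular type scale is a geometric sequence: sizeₙ = base × rⁿ.
1.09 ÷ 1.414³ = 1.09 ÷ 2.82715 ≈ 0.3855

0.3855em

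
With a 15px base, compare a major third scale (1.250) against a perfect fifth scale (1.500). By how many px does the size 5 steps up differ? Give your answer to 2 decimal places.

68.13px

Major third: 15.0 × 1.250⁵ = 45.7764px
Perfect fifth: 15.0 × 1.500⁵ = 113.9062px
Difference: 113.9062 − 45.7764 = 68.1298px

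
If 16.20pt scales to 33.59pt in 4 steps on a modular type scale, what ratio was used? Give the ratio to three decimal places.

The ratio satisfies 16.20 × r⁴ = 33.59, so r = (33.59 / 16.20)^(1/4).
r = 2.0735^(1/4) ≈ 1.2000

1.200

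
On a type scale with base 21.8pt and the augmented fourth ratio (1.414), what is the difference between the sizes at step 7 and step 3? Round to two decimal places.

184.75pt

Step 3: 21.8 × 1.414³ = 61.6318pt
Step 7: 21.8 × 1.414⁷ = 246.3782pt
Difference: 246.3782 − 61.6318 = 184.7464pt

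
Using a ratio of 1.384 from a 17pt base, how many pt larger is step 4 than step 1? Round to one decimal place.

Step 1: 17.0 × 1.384 = 23.528pt
Step 4: 17.0 × 1.384⁴ = 62.373pt
Difference: 62.373 − 23.528 = 38.845pt

38.8pt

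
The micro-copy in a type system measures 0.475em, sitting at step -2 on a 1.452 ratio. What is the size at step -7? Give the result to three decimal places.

0.475 ÷ 1.452⁵ = 0.475 ÷ 6.45406 ≈ 0.074

0.074em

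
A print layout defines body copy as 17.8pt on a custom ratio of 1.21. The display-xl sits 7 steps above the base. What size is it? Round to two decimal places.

Each step on a modular scale multiplies by the ratio, so the size n steps from the base is base × ratioⁿ.
17.8 × 1.21⁷ = 17.8 × 3.79750 ≈ 67.60

67.60pt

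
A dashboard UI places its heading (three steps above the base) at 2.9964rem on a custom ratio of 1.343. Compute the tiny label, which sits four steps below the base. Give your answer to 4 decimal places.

2.9964 ÷ 1.343⁷ = 2.9964 ÷ 7.88011 ≈ 0.3802

0.3802rem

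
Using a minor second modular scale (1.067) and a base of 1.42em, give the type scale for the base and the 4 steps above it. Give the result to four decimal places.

Step 0: 1.42em
Step 1: 1.42 × 1.067 = 1.5151
Step 2: 1.42 × 1.067² = 1.6167
Step 3: 1.42 × 1.067³ = 1.7250
Step 4: 1.42 × 1.067⁴ = 1.8405

1.4200em, 1.5151em, 1.6167em, 1.7250em, 1.8405em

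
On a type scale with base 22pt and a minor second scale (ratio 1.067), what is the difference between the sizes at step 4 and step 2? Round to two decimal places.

Step 2: 22.0 × 1.067² = 25.0468pt
Step 4: 22.0 × 1.067⁴ = 28.5155pt
Difference: 28.5155 − 25.0468 = 3.4687pt

3.47pt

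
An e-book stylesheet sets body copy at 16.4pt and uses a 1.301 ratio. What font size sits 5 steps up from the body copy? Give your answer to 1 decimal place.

16.4 × 1.301⁵ = 16.4 × 3.72723 ≈ 61.13

61.1pt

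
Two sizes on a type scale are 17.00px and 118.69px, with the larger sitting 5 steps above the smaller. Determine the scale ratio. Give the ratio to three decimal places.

r⁵ = 118.69 / 17.00, so r = (118.69/17.00)^(1/5).
r = 6.9818^(1/5) ≈ 1.4750

1.475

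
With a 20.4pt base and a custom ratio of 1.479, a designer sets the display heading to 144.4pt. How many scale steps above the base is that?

1.479ⁿ = 144.4 / 20.4 = 7.0784
n = ln(7.0784) / ln(1.479) = 1.9571 / 0.3914 ≈ 5.00

5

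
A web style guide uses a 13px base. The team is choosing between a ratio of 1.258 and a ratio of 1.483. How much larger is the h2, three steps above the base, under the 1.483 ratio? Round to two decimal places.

16.52px

At 1.258: 13.0 × 1.258³ = 25.8813px
At 1.483: 13.0 × 1.483³ = 42.4001px
Difference: 42.4001 − 25.8813 = 16.5188px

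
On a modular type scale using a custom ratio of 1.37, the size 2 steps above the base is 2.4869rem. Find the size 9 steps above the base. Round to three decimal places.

22.527rem

2.4869 × 1.37⁷ = 2.4869 × 9.05824 ≈ 22.527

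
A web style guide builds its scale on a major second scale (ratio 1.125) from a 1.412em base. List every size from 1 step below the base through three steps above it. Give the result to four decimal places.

Step -1: 1.412 ÷ 1.125 = 1.2551
Step 0: 1.412em
Step 1: 1.412 × 1.125 = 1.5885
Step 2: 1.412 × 1.125² = 1.7871
Step 3: 1.412 × 1.125³ = 2.0104

1.2551em, 1.4120em, 1.5885em, 1.7871em, 2.0104em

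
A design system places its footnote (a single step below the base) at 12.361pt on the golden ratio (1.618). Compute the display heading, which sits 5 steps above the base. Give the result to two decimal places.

221.78pt

Moving from step -1 to step +5 is 6 steps up, so multiply by r⁶.
12.361 × 1.618⁶ = 12.361 × 17.94201 ≈ 221.781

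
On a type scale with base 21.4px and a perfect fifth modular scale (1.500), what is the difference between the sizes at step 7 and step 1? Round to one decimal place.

333.5px

Step 1: 21.4 × 1.500 = 32.100px
Step 7: 21.4 × 1.500⁷ = 365.639px
Difference: 365.639 − 32.100 = 333.539px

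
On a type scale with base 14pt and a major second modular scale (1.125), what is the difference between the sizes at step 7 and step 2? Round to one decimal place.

Step 2: 14.0 × 1.125² = 17.719pt
Step 7: 14.0 × 1.125⁷ = 31.930pt
Difference: 31.930 − 17.719 = 14.211pt

14.2pt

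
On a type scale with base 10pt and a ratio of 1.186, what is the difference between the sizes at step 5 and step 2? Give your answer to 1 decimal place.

Step 2: 10.0 × 1.186² = 14.066pt
Step 5: 10.0 × 1.186⁵ = 23.465pt
Difference: 23.465 − 14.066 = 9.399pt

9.4pt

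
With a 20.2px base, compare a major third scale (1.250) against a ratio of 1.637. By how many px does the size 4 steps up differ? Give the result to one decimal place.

Major third: 20.2 × 1.250⁴ = 49.316px
At 1.637: 20.2 × 1.637⁴ = 145.059px
Difference: 145.059 − 49.316 = 95.743px

95.7px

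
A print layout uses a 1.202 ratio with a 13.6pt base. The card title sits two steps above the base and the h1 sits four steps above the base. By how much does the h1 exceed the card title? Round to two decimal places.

8.74pt

Step 2: 13.6 × 1.202² = 19.6493pt
Step 4: 13.6 × 1.202⁴ = 28.3894pt
Difference: 28.3894 − 19.6493 = 8.7401pt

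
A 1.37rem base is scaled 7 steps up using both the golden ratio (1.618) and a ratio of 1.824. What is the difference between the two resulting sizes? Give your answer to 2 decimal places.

Golden ratio: 1.37 × 1.618⁷ = 39.7713rem
At 1.824: 1.37 × 1.824⁷ = 92.0226rem
Difference: 92.0226 − 39.7713 = 52.2513rem

52.25rem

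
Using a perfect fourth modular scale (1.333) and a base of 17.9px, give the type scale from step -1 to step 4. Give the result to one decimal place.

13.4px, 17.9px, 23.9px, 31.8px, 42.4px, 56.5px

Step -1: 17.9 ÷ 1.333 = 13.4
Step 0: 17.9px
Step 1: 17.9 × 1.333 = 23.9
Step 2: 17.9 × 1.333² = 31.8
Step 3: 17.9 × 1.333³ = 42.4
Step 4: 17.9 × 1.333⁴ = 56.5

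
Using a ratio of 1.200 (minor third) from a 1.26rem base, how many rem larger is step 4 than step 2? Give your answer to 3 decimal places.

0.798rem

Step 2: 1.26 × 1.200² = 1.81440rem
Step 4: 1.26 × 1.200⁴ = 2.61274rem
Difference: 2.61274 − 1.81440 = 0.79834rem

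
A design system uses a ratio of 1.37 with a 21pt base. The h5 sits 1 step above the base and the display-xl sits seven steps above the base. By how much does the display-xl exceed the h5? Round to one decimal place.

Step 1: 21.0 × 1.37 = 28.770pt
Step 7: 21.0 × 1.37⁷ = 190.223pt
Difference: 190.223 − 28.770 = 161.453pt

161.5pt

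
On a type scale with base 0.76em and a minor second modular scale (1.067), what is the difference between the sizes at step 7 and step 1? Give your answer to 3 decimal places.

0.386em

Step 1: 0.76 × 1.067 = 0.81092em
Step 7: 0.76 × 1.067⁷ = 1.19664em
Difference: 1.19664 − 0.81092 = 0.38572em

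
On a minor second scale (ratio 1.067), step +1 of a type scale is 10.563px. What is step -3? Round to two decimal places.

8.15px

10.563 ÷ 1.067⁴ = 10.563 ÷ 1.29616 ≈ 8.149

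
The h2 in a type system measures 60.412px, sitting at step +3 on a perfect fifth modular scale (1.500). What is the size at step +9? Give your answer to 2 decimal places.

688.13px

The gap is 9 − (3) = 6 steps, so the factor is 1.500^6.
60.412 × 1.500⁶ = 60.412 × 11.39062 ≈ 688.130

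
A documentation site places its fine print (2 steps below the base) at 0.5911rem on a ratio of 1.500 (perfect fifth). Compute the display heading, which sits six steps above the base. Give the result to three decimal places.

The gap is 6 − (-2) = 8 steps, so the factor is 1.500^8.
0.5911 × 1.500⁸ = 0.5911 × 25.62891 ≈ 15.149

15.149rem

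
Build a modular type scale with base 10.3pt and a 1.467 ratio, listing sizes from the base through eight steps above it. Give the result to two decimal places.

10.30pt, 15.11pt, 22.17pt, 32.52pt, 47.70pt, 69.98pt, 102.66pt, 150.61pt, 220.94pt

Step 0: 10.3pt
Step 1: 10.3 × 1.467 = 15.11
Step 2: 10.3 × 1.467² = 22.17
Step 3: 10.3 × 1.467³ = 32.52
Step 4: 10.3 × 1.467⁴ = 47.70
Step 5: 10.3 × 1.467⁵ = 69.98
Step 6: 10.3 × 1.467⁶ = 102.66
Step 7: 10.3 × 1.467⁷ = 150.61
Step 8: 10.3 × 1.467⁸ = 220.94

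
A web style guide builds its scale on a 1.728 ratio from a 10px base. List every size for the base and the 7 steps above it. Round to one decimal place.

Step 0: 10px
Step 1: 10.0 × 1.728 = 17.3
Step 2: 10.0 × 1.728² = 29.9
Step 3: 10.0 × 1.728³ = 51.6
Step 4: 10.0 × 1.728⁴ = 89.2
Step 5: 10.0 × 1.728⁵ = 154.1
Step 6: 10.0 × 1.728⁶ = 266.2
Step 7: 10.0 × 1.728⁷ = 460.1

10.0px, 17.3px, 29.9px, 51.6px, 89.2px, 154.1px, 266.2px, 460.1px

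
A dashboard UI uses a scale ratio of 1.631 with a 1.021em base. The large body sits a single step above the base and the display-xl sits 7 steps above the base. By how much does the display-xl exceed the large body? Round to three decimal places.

29.682em

Step 1: 1.021 × 1.631 = 1.66525em
Step 7: 1.021 × 1.631⁷ = 31.34754em
Difference: 31.34754 − 1.66525 = 29.68229em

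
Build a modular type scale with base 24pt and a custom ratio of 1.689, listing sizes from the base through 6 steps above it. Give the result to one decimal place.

24.0pt, 40.5pt, 68.5pt, 115.6pt, 195.3pt, 329.9pt, 557.2pt

Step 0: 24pt
Step 1: 24.0 × 1.689 = 40.5
Step 2: 24.0 × 1.689² = 68.5
Step 3: 24.0 × 1.689³ = 115.6
Step 4: 24.0 × 1.689⁴ = 195.3
Step 5: 24.0 × 1.689⁵ = 329.9
Step 6: 24.0 × 1.689⁶ = 557.2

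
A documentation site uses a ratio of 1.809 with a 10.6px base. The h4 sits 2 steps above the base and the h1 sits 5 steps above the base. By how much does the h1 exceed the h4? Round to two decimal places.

Step 2: 10.6 × 1.809² = 34.6883px
Step 5: 10.6 × 1.809⁵ = 205.3519px
Difference: 205.3519 − 34.6883 = 170.6636px

170.66px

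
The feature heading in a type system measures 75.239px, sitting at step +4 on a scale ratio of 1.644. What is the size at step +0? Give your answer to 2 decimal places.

The gap is 0 − (4) = -4 steps, so the factor is 1.644^-4.
75.239 ÷ 1.644⁴ = 75.239 ÷ 7.30478 ≈ 10.300

10.30px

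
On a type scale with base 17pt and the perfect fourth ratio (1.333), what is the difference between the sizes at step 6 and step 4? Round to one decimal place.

Step 4: 17.0 × 1.333⁴ = 53.675pt
Step 6: 17.0 × 1.333⁶ = 95.374pt
Difference: 95.374 − 53.675 = 41.699pt

41.7pt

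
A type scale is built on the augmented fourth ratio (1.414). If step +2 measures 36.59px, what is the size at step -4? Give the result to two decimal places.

4.58px

36.59 ÷ 1.414⁶ = 36.59 ÷ 7.99275 ≈ 4.578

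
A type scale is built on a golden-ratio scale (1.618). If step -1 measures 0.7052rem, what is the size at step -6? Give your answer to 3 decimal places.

The gap is -6 − (-1) = -5 steps, so the factor is 1.618^-5.
0.7052 ÷ 1.618⁵ = 0.7052 ÷ 11.08901 ≈ 0.064

0.064rem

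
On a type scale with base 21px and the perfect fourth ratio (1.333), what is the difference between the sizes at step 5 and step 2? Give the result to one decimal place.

Step 2: 21.0 × 1.333² = 37.315px
Step 5: 21.0 × 1.333⁵ = 88.383px
Difference: 88.383 − 37.315 = 51.068px

51.1px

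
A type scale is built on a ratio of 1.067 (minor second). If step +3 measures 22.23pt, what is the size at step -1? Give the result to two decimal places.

17.15pt

The gap is -1 − (3) = -4 steps, so the factor is 1.067^-4.
22.23 ÷ 1.067⁴ = 22.23 ÷ 1.29616 ≈ 17.151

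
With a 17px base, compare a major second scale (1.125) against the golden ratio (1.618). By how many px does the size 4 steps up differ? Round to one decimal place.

Major second: 17.0 × 1.125⁴ = 27.231px
Golden ratio: 17.0 × 1.618⁴ = 116.510px
Difference: 116.510 − 27.231 = 89.279px

89.3px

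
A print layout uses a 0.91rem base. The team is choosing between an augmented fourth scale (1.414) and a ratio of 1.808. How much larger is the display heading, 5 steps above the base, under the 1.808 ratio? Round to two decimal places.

12.44rem

Augmented fourth: 0.91 × 1.414⁵ = 5.1439rem
At 1.808: 0.91 × 1.808⁵ = 17.5806rem
Difference: 17.5806 − 5.1439 = 12.4367rem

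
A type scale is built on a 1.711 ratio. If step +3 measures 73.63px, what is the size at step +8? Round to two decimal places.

1079.70px

The gap is 8 − (3) = 5 steps, so the factor is 1.711^5.
73.63 × 1.711⁵ = 73.63 × 14.66392 ≈ 1079.704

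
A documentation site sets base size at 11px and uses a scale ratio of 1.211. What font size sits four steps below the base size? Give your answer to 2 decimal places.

11.0 ÷ 1.211⁴ = 11.0 ÷ 2.15068 ≈ 5.11

5.11px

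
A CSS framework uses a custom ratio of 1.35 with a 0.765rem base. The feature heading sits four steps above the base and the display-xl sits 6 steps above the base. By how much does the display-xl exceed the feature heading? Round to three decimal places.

2.090rem

Step 4: 0.765 × 1.35⁴ = 2.54095rem
Step 6: 0.765 × 1.35⁶ = 4.63089rem
Difference: 4.63089 − 2.54095 = 2.08994rem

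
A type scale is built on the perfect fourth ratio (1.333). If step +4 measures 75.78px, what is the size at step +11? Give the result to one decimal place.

566.7px

75.78 × 1.333⁷ = 75.78 × 7.47844 ≈ 566.716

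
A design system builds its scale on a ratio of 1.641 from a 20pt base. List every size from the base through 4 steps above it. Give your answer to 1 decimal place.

Step 0: 20pt
Step 1: 20.0 × 1.641 = 32.8
Step 2: 20.0 × 1.641² = 53.9
Step 3: 20.0 × 1.641³ = 88.4
Step 4: 20.0 × 1.641⁴ = 145.0

20.0pt, 32.8pt, 53.9pt, 88.4pt, 145.0pt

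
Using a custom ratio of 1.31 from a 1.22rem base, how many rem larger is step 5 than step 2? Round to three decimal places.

2.613rem

Step 2: 1.22 × 1.31² = 2.09364rem
Step 5: 1.22 × 1.31⁵ = 4.70670rem
Difference: 4.70670 − 2.09364 = 2.61306rem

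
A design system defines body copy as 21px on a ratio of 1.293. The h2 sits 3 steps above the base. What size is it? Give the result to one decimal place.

Every step multiplies by the scale ratio.
21.0 × 1.293³ = 21.0 × 2.16170 ≈ 45.40

45.4px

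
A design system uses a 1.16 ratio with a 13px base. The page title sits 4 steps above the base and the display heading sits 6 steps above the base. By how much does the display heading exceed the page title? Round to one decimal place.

Step 4: 13.0 × 1.16⁴ = 23.538px
Step 6: 13.0 × 1.16⁶ = 31.673px
Difference: 31.673 − 23.538 = 8.135px

8.1px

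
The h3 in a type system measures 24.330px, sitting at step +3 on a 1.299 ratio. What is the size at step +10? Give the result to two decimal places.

151.85px

Moving from step +3 to step +10 is 7 steps up, so multiply by r⁷.
24.330 × 1.299⁷ = 24.330 × 6.24114 ≈ 151.847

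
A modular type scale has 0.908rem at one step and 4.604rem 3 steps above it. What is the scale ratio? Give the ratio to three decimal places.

1.718

r³ = 4.604 / 0.908, so r = (4.604/0.908)^(1/3).
r = 5.0705^(1/3) ≈ 1.7180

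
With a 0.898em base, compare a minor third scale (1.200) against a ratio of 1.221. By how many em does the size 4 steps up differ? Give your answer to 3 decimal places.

Minor third: 0.898 × 1.200⁴ = 1.86209em
At 1.221: 0.898 × 1.221⁴ = 1.99590em
Difference: 1.99590 − 1.86209 = 0.13381em

0.134em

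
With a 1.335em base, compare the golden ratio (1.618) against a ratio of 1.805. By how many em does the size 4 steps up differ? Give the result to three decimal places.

5.021em

Golden ratio: 1.335 × 1.618⁴ = 9.14946em
At 1.805: 1.335 × 1.805⁴ = 14.17066em
Difference: 14.17066 − 9.14946 = 5.02120em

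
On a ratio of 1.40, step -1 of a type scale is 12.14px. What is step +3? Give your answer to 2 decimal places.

46.64px

The gap is 3 − (-1) = 4 steps, so the factor is 1.40^4.
12.14 × 1.40⁴ = 12.14 × 3.84160 ≈ 46.637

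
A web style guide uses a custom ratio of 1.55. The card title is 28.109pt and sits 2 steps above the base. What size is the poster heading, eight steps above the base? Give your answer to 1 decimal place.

The gap is 8 − (2) = 6 steps, so the factor is 1.55^6.
28.109 × 1.55⁶ = 28.109 × 13.86725 ≈ 389.794

389.8pt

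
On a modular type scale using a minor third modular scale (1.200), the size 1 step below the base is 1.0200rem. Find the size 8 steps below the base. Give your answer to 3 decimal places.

0.285rem

1.0200 ÷ 1.200⁷ = 1.0200 ÷ 3.58318 ≈ 0.285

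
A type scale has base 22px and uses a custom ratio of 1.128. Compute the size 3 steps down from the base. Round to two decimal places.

Each step on a modular scale multiplies by the ratio, so the size n steps from the base is base × ratioⁿ.
22.0 ÷ 1.128³ = 22.0 ÷ 1.43525 ≈ 15.33

15.33px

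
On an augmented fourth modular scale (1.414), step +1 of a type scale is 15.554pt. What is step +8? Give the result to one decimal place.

175.8pt

The gap is 8 − (1) = 7 steps, so the factor is 1.414^7.
15.554 × 1.414⁷ = 15.554 × 11.30175 ≈ 175.787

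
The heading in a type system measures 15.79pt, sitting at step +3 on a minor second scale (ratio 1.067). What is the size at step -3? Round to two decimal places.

15.79 ÷ 1.067⁶ = 15.79 ÷ 1.47566 ≈ 10.700

10.70pt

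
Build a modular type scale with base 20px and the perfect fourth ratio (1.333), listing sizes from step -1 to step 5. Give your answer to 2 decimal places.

15.00px, 20.00px, 26.66px, 35.54px, 47.37px, 63.15px, 84.17px

Step -1: 20.0 ÷ 1.333 = 15.00
Step 0: 20px
Step 1: 20.0 × 1.333 = 26.66
Step 2: 20.0 × 1.333² = 35.54
Step 3: 20.0 × 1.333³ = 47.37
Step 4: 20.0 × 1.333⁴ = 63.15
Step 5: 20.0 × 1.333⁵ = 84.17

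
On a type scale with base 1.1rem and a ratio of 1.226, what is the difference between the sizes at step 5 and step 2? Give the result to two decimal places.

1.39rem

Step 2: 1.1 × 1.226² = 1.6534rem
Step 5: 1.1 × 1.226⁵ = 3.0468rem
Difference: 3.0468 − 1.6534 = 1.3934rem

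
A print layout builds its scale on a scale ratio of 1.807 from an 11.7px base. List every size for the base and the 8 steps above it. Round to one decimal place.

Step 0: 11.7px
Step 1: 11.7 × 1.807 = 21.1
Step 2: 11.7 × 1.807² = 38.2
Step 3: 11.7 × 1.807³ = 69.0
Step 4: 11.7 × 1.807⁴ = 124.7
Step 5: 11.7 × 1.807⁵ = 225.4
Step 6: 11.7 × 1.807⁶ = 407.3
Step 7: 11.7 × 1.807⁷ = 736.0
Step 8: 11.7 × 1.807⁸ = 1330.0

11.7px, 21.1px, 38.2px, 69.0px, 124.7px, 225.4px, 407.3px, 736.0px, 1330.0px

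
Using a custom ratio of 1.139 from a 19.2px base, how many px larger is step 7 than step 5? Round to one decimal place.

Step 5: 19.2 × 1.139⁵ = 36.806px
Step 7: 19.2 × 1.139⁷ = 47.749px
Difference: 47.749 − 36.806 = 10.943px

10.9px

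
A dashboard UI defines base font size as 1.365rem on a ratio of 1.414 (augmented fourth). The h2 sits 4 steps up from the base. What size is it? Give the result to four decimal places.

5.4567rem

Each step on a modular scale multiplies by the ratio, so the size n steps from the base is base × ratioⁿ.
1.365 × 1.414⁴ = 1.365 × 3.99758 ≈ 5.4567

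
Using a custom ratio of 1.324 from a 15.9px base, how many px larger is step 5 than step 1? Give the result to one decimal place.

Step 1: 15.9 × 1.324 = 21.052px
Step 5: 15.9 × 1.324⁵ = 64.690px
Difference: 64.690 − 21.052 = 43.638px

43.6px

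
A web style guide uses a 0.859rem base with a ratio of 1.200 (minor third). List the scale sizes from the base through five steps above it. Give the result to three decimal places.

0.859rem, 1.031rem, 1.237rem, 1.484rem, 1.781rem, 2.137rem

Step 0: 0.859rem
Step 1: 0.859 × 1.200 = 1.031
Step 2: 0.859 × 1.200² = 1.237
Step 3: 0.859 × 1.200³ = 1.484
Step 4: 0.859 × 1.200⁴ = 1.781
Step 5: 0.859 × 1.200⁵ = 2.137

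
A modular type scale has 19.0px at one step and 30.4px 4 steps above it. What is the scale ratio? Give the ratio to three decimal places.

r⁴ = 30.4 / 19.0, so r = (30.4/19.0)^(1/4).
r = 1.6000^(1/4) ≈ 1.1247

1.125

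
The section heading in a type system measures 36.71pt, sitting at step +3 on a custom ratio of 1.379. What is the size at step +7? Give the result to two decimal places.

36.71 × 1.379⁴ = 36.71 × 3.61624 ≈ 132.752

132.75pt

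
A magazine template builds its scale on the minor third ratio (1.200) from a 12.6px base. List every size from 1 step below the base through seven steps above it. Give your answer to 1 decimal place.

10.5px, 12.6px, 15.1px, 18.1px, 21.8px, 26.1px, 31.4px, 37.6px, 45.1px

Step -1: 12.6 ÷ 1.200 = 10.5
Step 0: 12.6px
Step 1: 12.6 × 1.200 = 15.1
Step 2: 12.6 × 1.200² = 18.1
Step 3: 12.6 × 1.200³ = 21.8
Step 4: 12.6 × 1.200⁴ = 26.1
Step 5: 12.6 × 1.200⁵ = 31.4
Step 6: 12.6 × 1.200⁶ = 37.6
Step 7: 12.6 × 1.200⁷ = 45.1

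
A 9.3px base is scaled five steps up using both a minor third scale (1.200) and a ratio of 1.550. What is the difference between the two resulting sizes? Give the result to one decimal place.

Minor third: 9.3 × 1.200⁵ = 23.141px
At 1.550: 9.3 × 1.550⁵ = 83.203px
Difference: 83.203 − 23.141 = 60.062px

60.1px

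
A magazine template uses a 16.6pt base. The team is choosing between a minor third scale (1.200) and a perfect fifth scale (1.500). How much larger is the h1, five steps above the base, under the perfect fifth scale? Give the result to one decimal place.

Minor third: 16.6 × 1.200⁵ = 41.306pt
Perfect fifth: 16.6 × 1.500⁵ = 126.056pt
Difference: 126.056 − 41.306 = 84.750pt

84.8pt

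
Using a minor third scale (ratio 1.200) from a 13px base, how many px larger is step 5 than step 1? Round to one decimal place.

16.7px

Step 1: 13.0 × 1.200 = 15.600px
Step 5: 13.0 × 1.200⁵ = 32.348px
Difference: 32.348 − 15.600 = 16.748px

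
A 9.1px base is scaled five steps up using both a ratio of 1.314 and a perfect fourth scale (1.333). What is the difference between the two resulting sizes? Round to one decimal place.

At 1.314: 9.1 × 1.314⁵ = 35.647px
Perfect fourth: 9.1 × 1.333⁵ = 38.299px
Difference: 38.299 − 35.647 = 2.652px

2.7px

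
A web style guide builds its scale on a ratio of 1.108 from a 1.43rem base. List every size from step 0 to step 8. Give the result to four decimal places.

1.4300rem, 1.5844rem, 1.7556rem, 1.9452rem, 2.1552rem, 2.3880rem, 2.6459rem, 2.9317rem, 3.2483rem

Step 0: 1.43rem
Step 1: 1.43 × 1.108 = 1.5844
Step 2: 1.43 × 1.108² = 1.7556
Step 3: 1.43 × 1.108³ = 1.9452
Step 4: 1.43 × 1.108⁴ = 2.1552
Step 5: 1.43 × 1.108⁵ = 2.3880
Step 6: 1.43 × 1.108⁶ = 2.6459
Step 7: 1.43 × 1.108⁷ = 2.9317
Step 8: 1.43 × 1.108⁸ = 3.2483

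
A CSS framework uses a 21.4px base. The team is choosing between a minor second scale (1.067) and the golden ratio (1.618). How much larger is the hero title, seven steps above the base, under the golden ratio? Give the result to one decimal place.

587.6px

Minor second: 21.4 × 1.067⁷ = 33.695px
Golden ratio: 21.4 × 1.618⁷ = 621.246px
Difference: 621.246 − 33.695 = 587.551px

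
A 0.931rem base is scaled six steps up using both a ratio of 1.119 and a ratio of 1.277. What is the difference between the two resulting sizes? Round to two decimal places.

2.21rem

At 1.119: 0.931 × 1.119⁶ = 1.8278rem
At 1.277: 0.931 × 1.277⁶ = 4.0373rem
Difference: 4.0373 − 1.8278 = 2.2095rem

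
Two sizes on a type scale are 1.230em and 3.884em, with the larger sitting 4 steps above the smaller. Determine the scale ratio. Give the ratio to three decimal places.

The ratio satisfies 1.230 × r⁴ = 3.884, so r = (3.884 / 1.230)^(1/4).
r = 3.1577^(1/4) ≈ 1.3330

1.333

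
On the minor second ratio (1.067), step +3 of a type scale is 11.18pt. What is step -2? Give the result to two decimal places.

11.18 ÷ 1.067⁵ = 11.18 ÷ 1.38300 ≈ 8.084

8.08pt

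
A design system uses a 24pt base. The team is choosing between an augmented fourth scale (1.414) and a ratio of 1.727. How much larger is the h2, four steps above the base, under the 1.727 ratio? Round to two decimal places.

Augmented fourth: 24.0 × 1.414⁴ = 95.9420pt
At 1.727: 24.0 × 1.727⁴ = 213.4915pt
Difference: 213.4915 − 95.9420 = 117.5495pt

117.55pt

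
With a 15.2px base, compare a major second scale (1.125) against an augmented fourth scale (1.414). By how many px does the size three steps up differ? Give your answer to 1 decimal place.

21.3px

Major second: 15.2 × 1.125³ = 21.642px
Augmented fourth: 15.2 × 1.414³ = 42.973px
Difference: 42.973 − 21.642 = 21.331px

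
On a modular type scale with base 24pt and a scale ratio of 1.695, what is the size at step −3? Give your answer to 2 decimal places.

4.93pt

24.0 ÷ 1.695³ = 24.0 ÷ 4.86978 ≈ 4.93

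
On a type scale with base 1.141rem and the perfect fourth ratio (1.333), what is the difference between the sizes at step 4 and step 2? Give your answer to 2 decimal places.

1.58rem

Step 2: 1.141 × 1.333² = 2.0274rem
Step 4: 1.141 × 1.333⁴ = 3.6025rem
Difference: 3.6025 − 2.0274 = 1.5751rem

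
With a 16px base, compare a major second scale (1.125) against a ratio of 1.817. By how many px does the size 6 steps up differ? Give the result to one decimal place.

543.3px

Major second: 16.0 × 1.125⁶ = 32.437px
At 1.817: 16.0 × 1.817⁶ = 575.771px
Difference: 575.771 − 32.437 = 543.334px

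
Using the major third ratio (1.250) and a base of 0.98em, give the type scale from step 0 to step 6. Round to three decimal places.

0.980em, 1.225em, 1.531em, 1.914em, 2.393em, 2.991em, 3.738em

Step 0: 0.98em
Step 1: 0.98 × 1.250 = 1.225
Step 2: 0.98 × 1.250² = 1.531
Step 3: 0.98 × 1.250³ = 1.914
Step 4: 0.98 × 1.250⁴ = 2.393
Step 5: 0.98 × 1.250⁵ = 2.991
Step 6: 0.98 × 1.250⁶ = 3.738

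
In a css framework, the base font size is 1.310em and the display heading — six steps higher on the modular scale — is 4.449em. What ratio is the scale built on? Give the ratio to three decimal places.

1.226

r⁶ = 4.449 / 1.310, so r = (4.449/1.310)^(1/6).
r = 3.3962^(1/6) ≈ 1.2260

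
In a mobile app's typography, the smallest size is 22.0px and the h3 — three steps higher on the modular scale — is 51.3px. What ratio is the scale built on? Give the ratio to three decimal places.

r³ = 51.3 / 22.0, so r = (51.3/22.0)^(1/3).
r = 2.3318^(1/3) ≈ 1.3261

1.326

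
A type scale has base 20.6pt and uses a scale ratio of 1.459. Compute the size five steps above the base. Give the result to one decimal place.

20.6 × 1.459⁵ = 20.6 × 6.61114 ≈ 136.19

136.2pt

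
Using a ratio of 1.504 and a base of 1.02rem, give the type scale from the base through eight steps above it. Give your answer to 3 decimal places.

1.020rem, 1.534rem, 2.307rem, 3.470rem, 5.219rem, 7.849rem, 11.806rem, 17.756rem, 26.704rem

Step 0: 1.02rem
Step 1: 1.02 × 1.504 = 1.534
Step 2: 1.02 × 1.504² = 2.307
Step 3: 1.02 × 1.504³ = 3.470
Step 4: 1.02 × 1.504⁴ = 5.219
Step 5: 1.02 × 1.504⁵ = 7.849
Step 6: 1.02 × 1.504⁶ = 11.806
Step 7: 1.02 × 1.504⁷ = 17.756
Step 8: 1.02 × 1.504⁸ = 26.704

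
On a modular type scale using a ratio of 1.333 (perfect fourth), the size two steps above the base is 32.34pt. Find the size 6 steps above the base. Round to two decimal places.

102.11pt

32.34 × 1.333⁴ = 32.34 × 3.15733 ≈ 102.108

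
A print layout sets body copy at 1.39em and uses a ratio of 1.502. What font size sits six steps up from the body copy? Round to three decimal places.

15.960em

1.39 × 1.502⁶ = 1.39 × 11.48205 ≈ 15.960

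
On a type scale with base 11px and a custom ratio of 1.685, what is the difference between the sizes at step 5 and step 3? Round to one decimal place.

96.8px

Step 3: 11.0 × 1.685³ = 52.625px
Step 5: 11.0 × 1.685⁵ = 149.414px
Difference: 149.414 − 52.625 = 96.789px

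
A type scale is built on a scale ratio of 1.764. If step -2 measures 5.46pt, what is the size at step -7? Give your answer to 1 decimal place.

0.3pt

5.46 ÷ 1.764⁵ = 5.46 ÷ 17.08020 ≈ 0.320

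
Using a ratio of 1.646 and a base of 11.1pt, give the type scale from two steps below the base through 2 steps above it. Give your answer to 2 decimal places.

Step -2: 11.1 ÷ 1.646² = 4.10
Step -1: 11.1 ÷ 1.646 = 6.74
Step 0: 11.1pt
Step 1: 11.1 × 1.646 = 18.27
Step 2: 11.1 × 1.646² = 30.07

4.10pt, 6.74pt, 11.10pt, 18.27pt, 30.07pt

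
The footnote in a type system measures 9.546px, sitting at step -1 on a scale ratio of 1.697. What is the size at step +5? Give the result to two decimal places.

227.99px

9.546 × 1.697⁶ = 9.546 × 23.88312 ≈ 227.988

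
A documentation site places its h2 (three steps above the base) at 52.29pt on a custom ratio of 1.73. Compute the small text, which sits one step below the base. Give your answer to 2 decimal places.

5.84pt

The gap is -1 − (3) = -4 steps, so the factor is 1.73^-4.
52.29 ÷ 1.73⁴ = 52.29 ÷ 8.95745 ≈ 5.838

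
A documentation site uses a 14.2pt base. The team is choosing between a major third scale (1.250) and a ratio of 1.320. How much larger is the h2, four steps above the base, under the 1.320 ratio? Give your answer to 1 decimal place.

8.4pt

Major third: 14.2 × 1.250⁴ = 34.668pt
At 1.320: 14.2 × 1.320⁴ = 43.111pt
Difference: 43.111 − 34.668 = 8.443pt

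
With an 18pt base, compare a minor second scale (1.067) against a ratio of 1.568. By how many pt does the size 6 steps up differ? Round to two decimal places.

Minor second: 18.0 × 1.067⁶ = 26.5619pt
At 1.568: 18.0 × 1.568⁶ = 267.5154pt
Difference: 267.5154 − 26.5619 = 240.9535pt

240.95pt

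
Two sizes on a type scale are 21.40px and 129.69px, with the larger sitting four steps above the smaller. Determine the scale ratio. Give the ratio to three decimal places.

r⁴ = 129.69 / 21.40, so r = (129.69/21.40)^(1/4).
r = 6.0603^(1/4) ≈ 1.5690

1.569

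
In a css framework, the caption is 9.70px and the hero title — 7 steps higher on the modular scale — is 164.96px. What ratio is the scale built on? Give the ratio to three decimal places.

1.499

The ratio satisfies 9.70 × r⁷ = 164.96, so r = (164.96 / 9.70)^(1/7).
r = 17.0062^(1/7) ≈ 1.4990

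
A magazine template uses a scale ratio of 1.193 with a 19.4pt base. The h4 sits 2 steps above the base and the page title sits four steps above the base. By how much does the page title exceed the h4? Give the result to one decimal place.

11.7pt

Step 2: 19.4 × 1.193² = 27.611pt
Step 4: 19.4 × 1.193⁴ = 39.297pt
Difference: 39.297 − 27.611 = 11.686pt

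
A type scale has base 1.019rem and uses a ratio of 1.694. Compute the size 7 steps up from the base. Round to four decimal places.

Every step multiplies by the scale ratio.
1.019 × 1.694⁷ = 1.019 × 40.03076 ≈ 40.7913

40.7913rem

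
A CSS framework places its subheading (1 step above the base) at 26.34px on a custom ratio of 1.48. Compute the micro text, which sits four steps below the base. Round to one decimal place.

Moving from step +1 to step -4 is 5 steps down, so divide by r⁵.
26.34 ÷ 1.48⁵ = 26.34 ÷ 7.10082 ≈ 3.709

3.7px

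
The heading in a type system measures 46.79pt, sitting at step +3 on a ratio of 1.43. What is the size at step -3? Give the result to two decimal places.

46.79 ÷ 1.43⁶ = 46.79 ÷ 8.55099 ≈ 5.472

5.47pt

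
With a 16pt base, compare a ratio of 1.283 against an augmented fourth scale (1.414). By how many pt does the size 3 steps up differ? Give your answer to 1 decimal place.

11.4pt

At 1.283: 16.0 × 1.283³ = 33.791pt
Augmented fourth: 16.0 × 1.414³ = 45.234pt
Difference: 45.234 − 33.791 = 11.443pt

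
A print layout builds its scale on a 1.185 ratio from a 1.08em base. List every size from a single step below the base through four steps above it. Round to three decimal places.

Step -1: 1.08 ÷ 1.185 = 0.911
Step 0: 1.08em
Step 1: 1.08 × 1.185 = 1.280
Step 2: 1.08 × 1.185² = 1.517
Step 3: 1.08 × 1.185³ = 1.797
Step 4: 1.08 × 1.185⁴ = 2.130

0.911em, 1.080em, 1.280em, 1.517em, 1.797em, 2.130em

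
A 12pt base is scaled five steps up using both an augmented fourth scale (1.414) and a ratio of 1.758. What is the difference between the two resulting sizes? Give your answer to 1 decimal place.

133.7pt

Augmented fourth: 12.0 × 1.414⁵ = 67.831pt
At 1.758: 12.0 × 1.758⁵ = 201.500pt
Difference: 201.500 − 67.831 = 133.669pt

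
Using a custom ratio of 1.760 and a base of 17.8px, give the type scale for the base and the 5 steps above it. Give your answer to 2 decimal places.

Step 0: 17.8px
Step 1: 17.8 × 1.760 = 31.33
Step 2: 17.8 × 1.760² = 55.14
Step 3: 17.8 × 1.760³ = 97.04
Step 4: 17.8 × 1.760⁴ = 170.79
Step 5: 17.8 × 1.760⁵ = 300.60

17.80px, 31.33px, 55.14px, 97.04px, 170.79px, 300.60px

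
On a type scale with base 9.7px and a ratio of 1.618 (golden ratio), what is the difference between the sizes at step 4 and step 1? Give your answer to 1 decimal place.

50.8px

Step 1: 9.7 × 1.618 = 15.695px
Step 4: 9.7 × 1.618⁴ = 66.479px
Difference: 66.479 − 15.695 = 50.784px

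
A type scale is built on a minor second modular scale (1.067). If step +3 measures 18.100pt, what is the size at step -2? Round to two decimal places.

13.09pt

18.100 ÷ 1.067⁵ = 18.100 ÷ 1.38300 ≈ 13.087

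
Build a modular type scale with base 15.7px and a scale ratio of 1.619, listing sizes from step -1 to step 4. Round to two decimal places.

9.70px, 15.70px, 25.42px, 41.15px, 66.63px, 107.87px

Step -1: 15.7 ÷ 1.619 = 9.70
Step 0: 15.7px
Step 1: 15.7 × 1.619 = 25.42
Step 2: 15.7 × 1.619² = 41.15
Step 3: 15.7 × 1.619³ = 66.63
Step 4: 15.7 × 1.619⁴ = 107.87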